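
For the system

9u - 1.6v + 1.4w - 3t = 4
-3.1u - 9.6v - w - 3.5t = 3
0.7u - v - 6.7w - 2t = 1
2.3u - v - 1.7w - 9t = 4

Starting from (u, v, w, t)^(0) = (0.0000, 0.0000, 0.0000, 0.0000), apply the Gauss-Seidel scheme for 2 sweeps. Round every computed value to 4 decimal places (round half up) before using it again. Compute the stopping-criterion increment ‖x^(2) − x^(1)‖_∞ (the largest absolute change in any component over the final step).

0.1668

Iteration 1:
  u = (4 - (-1.6)·0.0000 - (1.4)·0.0000 - (-3)·0.0000) / (9) = 0.4444
  v = (3 - (-3.1)·0.4444 - (-1)·0.0000 - (-3.5)·0.0000) / (-9.6) = -0.4560
  w = (1 - (0.7)·0.4444 - (-1)·-0.4560 - (-2)·0.0000) / (-6.7) = -0.0348
  t = (4 - (2.3)·0.4444 - (-1)·-0.4560 - (-1.7)·-0.0348) / (-9) = -0.2736
Iteration 2:
  u = (4 - (-1.6)·-0.4560 - (1.4)·-0.0348 - (-3)·-0.2736) / (9) = 0.2776
  v = (3 - (-3.1)·0.2776 - (-1)·-0.0348 - (-3.5)·-0.2736) / (-9.6) = -0.2988
  w = (1 - (0.7)·0.2776 - (-1)·-0.2988 - (-2)·-0.2736) / (-6.7) = 0.0060
  t = (4 - (2.3)·0.2776 - (-1)·-0.2988 - (-1.7)·0.0060) / (-9) = -0.3414
Change: (-0.1668, 0.1572, 0.0408, -0.0678) → max |·| = 0.1668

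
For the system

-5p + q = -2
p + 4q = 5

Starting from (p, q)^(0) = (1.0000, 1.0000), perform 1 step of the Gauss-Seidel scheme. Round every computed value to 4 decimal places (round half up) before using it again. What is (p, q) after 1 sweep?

(0.6000, 1.1000)

Iteration 1:
  p = (-2 - (1)·1.0000) / (-5) = 0.6000
  q = (5 - (1)·0.6000) / (4) = 1.1000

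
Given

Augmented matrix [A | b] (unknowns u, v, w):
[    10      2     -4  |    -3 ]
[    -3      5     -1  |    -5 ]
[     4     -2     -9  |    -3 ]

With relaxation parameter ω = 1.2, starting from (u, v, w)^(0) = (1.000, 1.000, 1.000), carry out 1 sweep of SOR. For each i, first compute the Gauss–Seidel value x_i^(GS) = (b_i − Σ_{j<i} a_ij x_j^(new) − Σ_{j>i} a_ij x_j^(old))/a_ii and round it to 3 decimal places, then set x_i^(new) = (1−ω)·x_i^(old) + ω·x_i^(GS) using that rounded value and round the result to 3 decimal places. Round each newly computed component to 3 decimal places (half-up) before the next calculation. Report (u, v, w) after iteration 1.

Iteration 1:
  u: GS value = (-3 - (2)·1.000 - (-4)·1.000) / (10) = -0.100;  u ← (1−ω)·1.000 + ω·-0.100 = -0.320
  v: GS value = (-5 - (-3)·-0.320 - (-1)·1.000) / (5) = -0.992;  v ← (1−ω)·1.000 + ω·-0.992 = -1.390
  w: GS value = (-3 - (4)·-0.320 - (-2)·-1.390) / (-9) = 0.500;  w ← (1−ω)·1.000 + ω·0.500 = 0.400

(-0.320, -1.390, 0.400)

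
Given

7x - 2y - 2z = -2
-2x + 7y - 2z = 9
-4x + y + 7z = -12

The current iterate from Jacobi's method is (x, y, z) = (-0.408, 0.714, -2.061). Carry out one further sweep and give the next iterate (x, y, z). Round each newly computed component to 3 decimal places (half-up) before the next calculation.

(-0.671, 0.580, -2.049)

One sweep:
  x = (-2 - (-2)·0.714 - (-2)·-2.061) / (7) = -0.671
  y = (9 - (-2)·-0.408 - (-2)·-2.061) / (7) = 0.580
  z = (-12 - (-4)·-0.408 - (1)·0.714) / (7) = -2.049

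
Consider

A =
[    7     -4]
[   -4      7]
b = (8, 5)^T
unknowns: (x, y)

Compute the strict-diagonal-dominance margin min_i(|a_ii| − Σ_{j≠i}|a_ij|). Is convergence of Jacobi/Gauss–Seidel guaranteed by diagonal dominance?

row 1: |7| − (4) = 3
row 2: |7| − (4) = 3
minimum over rows = 3 → strictly diagonally dominant (convergence guaranteed)

3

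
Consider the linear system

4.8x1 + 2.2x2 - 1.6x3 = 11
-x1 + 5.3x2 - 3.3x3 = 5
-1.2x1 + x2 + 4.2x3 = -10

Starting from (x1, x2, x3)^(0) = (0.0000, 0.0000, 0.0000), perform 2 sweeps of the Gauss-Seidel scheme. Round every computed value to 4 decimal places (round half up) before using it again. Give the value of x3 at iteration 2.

Iteration 1:
  x1 = (11 - (2.2)·0.0000 - (-1.6)·0.0000) / (4.8) = 2.2917
  x2 = (5 - (-1)·2.2917 - (-3.3)·0.0000) / (5.3) = 1.3758
  x3 = (-10 - (-1.2)·2.2917 - (1)·1.3758) / (4.2) = -2.0538
Iteration 2:
  x1 = (11 - (2.2)·1.3758 - (-1.6)·-2.0538) / (4.8) = 0.9765
  x2 = (5 - (-1)·0.9765 - (-3.3)·-2.0538) / (5.3) = -0.1511
  x3 = (-10 - (-1.2)·0.9765 - (1)·-0.1511) / (4.2) = -2.0660

-2.0660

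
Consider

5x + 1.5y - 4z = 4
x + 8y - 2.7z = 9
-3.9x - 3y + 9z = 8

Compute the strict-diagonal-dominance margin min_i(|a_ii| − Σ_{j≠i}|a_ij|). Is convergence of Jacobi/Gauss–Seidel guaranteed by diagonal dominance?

row 1: |5| − (1.5+4) = -0.5
row 2: |8| − (1+2.7) = 4.3
row 3: |9| − (3.9+3) = 2.1
minimum over rows = -0.5 → not strictly diagonally dominant

-0.5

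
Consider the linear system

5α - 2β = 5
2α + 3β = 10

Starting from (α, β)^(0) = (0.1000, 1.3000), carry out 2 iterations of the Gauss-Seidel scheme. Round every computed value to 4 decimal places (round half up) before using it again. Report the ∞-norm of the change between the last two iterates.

Iteration 1:
  α = (5 - (-2)·1.3000) / (5) = 1.5200
  β = (10 - (2)·1.5200) / (3) = 2.3200
Iteration 2:
  α = (5 - (-2)·2.3200) / (5) = 1.9280
  β = (10 - (2)·1.9280) / (3) = 2.0480
Change: (0.4080, -0.2720) → max |·| = 0.4080

0.4080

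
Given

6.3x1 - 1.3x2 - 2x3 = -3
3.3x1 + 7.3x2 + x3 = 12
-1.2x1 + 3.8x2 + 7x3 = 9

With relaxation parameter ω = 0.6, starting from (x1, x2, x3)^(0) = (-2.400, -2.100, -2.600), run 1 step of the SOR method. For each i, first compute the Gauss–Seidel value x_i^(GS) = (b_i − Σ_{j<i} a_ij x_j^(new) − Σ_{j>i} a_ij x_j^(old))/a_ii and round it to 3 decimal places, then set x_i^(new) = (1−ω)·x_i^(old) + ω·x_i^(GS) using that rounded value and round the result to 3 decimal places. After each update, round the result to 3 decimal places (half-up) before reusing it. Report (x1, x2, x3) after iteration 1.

Iteration 1:
  x1: GS value = (-3 - (-1.3)·-2.100 - (-2)·-2.600) / (6.3) = -1.735;  x1 ← (1−ω)·-2.400 + ω·-1.735 = -2.001
  x2: GS value = (12 - (3.3)·-2.001 - (1)·-2.600) / (7.3) = 2.905;  x2 ← (1−ω)·-2.100 + ω·2.905 = 0.903
  x3: GS value = (9 - (-1.2)·-2.001 - (3.8)·0.903) / (7) = 0.452;  x3 ← (1−ω)·-2.600 + ω·0.452 = -0.769

(-2.001, 0.903, -0.769)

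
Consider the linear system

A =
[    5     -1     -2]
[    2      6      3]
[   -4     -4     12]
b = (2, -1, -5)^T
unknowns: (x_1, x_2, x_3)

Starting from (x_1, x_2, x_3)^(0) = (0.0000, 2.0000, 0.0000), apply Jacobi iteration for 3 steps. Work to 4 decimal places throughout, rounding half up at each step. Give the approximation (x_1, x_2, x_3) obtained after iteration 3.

Iteration 1:
  x_1 = (2 - (-1)·2.0000 - (-2)·0.0000) / (5) = 0.8000
  x_2 = (-1 - (2)·0.0000 - (3)·0.0000) / (6) = -0.1667
  x_3 = (-5 - (-4)·0.0000 - (-4)·2.0000) / (12) = 0.2500
Iteration 2:
  x_1 = (2 - (-1)·-0.1667 - (-2)·0.2500) / (5) = 0.4667
  x_2 = (-1 - (2)·0.8000 - (3)·0.2500) / (6) = -0.5583
  x_3 = (-5 - (-4)·0.8000 - (-4)·-0.1667) / (12) = -0.2056
Iteration 3:
  x_1 = (2 - (-1)·-0.5583 - (-2)·-0.2056) / (5) = 0.2061
  x_2 = (-1 - (2)·0.4667 - (3)·-0.2056) / (6) = -0.2194
  x_3 = (-5 - (-4)·0.4667 - (-4)·-0.5583) / (12) = -0.4472

(0.2061, -0.2194, -0.4472)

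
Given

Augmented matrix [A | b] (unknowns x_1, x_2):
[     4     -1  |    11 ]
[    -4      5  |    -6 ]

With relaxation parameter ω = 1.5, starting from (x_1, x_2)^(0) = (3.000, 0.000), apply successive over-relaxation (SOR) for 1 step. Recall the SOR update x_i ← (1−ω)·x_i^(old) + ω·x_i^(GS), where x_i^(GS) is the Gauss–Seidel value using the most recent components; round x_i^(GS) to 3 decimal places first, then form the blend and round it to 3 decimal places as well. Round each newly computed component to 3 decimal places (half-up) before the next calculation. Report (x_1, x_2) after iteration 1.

(2.625, 1.350)

Iteration 1:
  x_1: GS value = (11 - (-1)·0.000) / (4) = 2.750;  x_1 ← (1−ω)·3.000 + ω·2.750 = 2.625
  x_2: GS value = (-6 - (-4)·2.625) / (5) = 0.900;  x_2 ← (1−ω)·0.000 + ω·0.900 = 1.350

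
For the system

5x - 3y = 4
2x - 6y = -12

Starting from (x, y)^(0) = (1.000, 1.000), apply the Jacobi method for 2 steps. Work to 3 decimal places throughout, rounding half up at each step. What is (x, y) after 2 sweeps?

Iteration 1:
  x = (4 - (-3)·1.000) / (5) = 1.400
  y = (-12 - (2)·1.000) / (-6) = 2.333
Iteration 2:
  x = (4 - (-3)·2.333) / (5) = 2.200
  y = (-12 - (2)·1.400) / (-6) = 2.467

(2.200, 2.467)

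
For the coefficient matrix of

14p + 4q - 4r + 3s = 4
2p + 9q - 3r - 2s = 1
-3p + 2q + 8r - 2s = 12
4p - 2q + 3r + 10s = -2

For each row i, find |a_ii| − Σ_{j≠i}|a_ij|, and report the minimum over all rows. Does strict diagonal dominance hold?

row 1: |14| − (4+4+3) = 3
row 2: |9| − (2+3+2) = 2
row 3: |8| − (3+2+2) = 1
row 4: |10| − (4+2+3) = 1
minimum over rows = 1 → strictly diagonally dominant (convergence guaranteed)

1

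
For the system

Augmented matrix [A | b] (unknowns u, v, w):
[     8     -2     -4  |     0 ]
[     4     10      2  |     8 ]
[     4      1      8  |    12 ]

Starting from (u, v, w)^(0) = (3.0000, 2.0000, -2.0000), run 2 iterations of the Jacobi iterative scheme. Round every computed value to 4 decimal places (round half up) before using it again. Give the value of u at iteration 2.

Iteration 1:
  u = (0 - (-2)·2.0000 - (-4)·-2.0000) / (8) = -0.5000
  v = (8 - (4)·3.0000 - (2)·-2.0000) / (10) = 0.0000
  w = (12 - (4)·3.0000 - (1)·2.0000) / (8) = -0.2500
Iteration 2:
  u = (0 - (-2)·0.0000 - (-4)·-0.2500) / (8) = -0.1250
  v = (8 - (4)·-0.5000 - (2)·-0.2500) / (10) = 1.0500
  w = (12 - (4)·-0.5000 - (1)·0.0000) / (8) = 1.7500

-0.1250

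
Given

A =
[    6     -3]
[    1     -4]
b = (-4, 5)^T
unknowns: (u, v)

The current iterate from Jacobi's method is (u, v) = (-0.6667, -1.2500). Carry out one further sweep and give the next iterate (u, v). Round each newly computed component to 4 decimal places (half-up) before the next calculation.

One sweep:
  u = (-4 - (-3)·-1.2500) / (6) = -1.2917
  v = (5 - (1)·-0.6667) / (-4) = -1.4167

(-1.2917, -1.4167)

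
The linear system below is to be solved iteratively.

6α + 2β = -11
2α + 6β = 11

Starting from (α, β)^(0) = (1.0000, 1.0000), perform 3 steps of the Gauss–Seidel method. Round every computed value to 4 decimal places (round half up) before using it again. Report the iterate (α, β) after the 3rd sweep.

(-2.7428, 2.7476)

Iteration 1:
  α = (-11 - (2)·1.0000) / (6) = -2.1667
  β = (11 - (2)·-2.1667) / (6) = 2.5556
Iteration 2:
  α = (-11 - (2)·2.5556) / (6) = -2.6852
  β = (11 - (2)·-2.6852) / (6) = 2.7284
Iteration 3:
  α = (-11 - (2)·2.7284) / (6) = -2.7428
  β = (11 - (2)·-2.7428) / (6) = 2.7476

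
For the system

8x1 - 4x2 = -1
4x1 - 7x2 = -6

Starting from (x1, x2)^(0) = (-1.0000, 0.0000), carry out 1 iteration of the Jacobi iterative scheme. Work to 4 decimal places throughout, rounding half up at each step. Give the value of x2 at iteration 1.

Iteration 1:
  x1 = (-1 - (-4)·0.0000) / (8) = -0.1250
  x2 = (-6 - (4)·-1.0000) / (-7) = 0.2857

0.2857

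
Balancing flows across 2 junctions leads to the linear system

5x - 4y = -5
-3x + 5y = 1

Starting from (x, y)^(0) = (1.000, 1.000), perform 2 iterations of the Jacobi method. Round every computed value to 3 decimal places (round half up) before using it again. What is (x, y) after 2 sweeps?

(-0.360, 0.080)

Iteration 1:
  x = (-5 - (-4)·1.000) / (5) = -0.200
  y = (1 - (-3)·1.000) / (5) = 0.800
Iteration 2:
  x = (-5 - (-4)·0.800) / (5) = -0.360
  y = (1 - (-3)·-0.200) / (5) = 0.080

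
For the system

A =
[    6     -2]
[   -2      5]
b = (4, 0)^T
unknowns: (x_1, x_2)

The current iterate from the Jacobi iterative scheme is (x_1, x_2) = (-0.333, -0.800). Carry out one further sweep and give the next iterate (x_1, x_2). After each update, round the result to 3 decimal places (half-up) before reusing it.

One sweep:
  x_1 = (4 - (-2)·-0.800) / (6) = 0.400
  x_2 = (0 - (-2)·-0.333) / (5) = -0.133

(0.400, -0.133)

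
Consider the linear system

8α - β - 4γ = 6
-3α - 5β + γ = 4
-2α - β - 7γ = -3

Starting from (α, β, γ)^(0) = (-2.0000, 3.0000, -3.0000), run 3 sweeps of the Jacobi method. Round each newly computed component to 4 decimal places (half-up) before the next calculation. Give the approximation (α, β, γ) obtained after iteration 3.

Iteration 1:
  α = (6 - (-1)·3.0000 - (-4)·-3.0000) / (8) = -0.3750
  β = (4 - (-3)·-2.0000 - (1)·-3.0000) / (-5) = -0.2000
  γ = (-3 - (-2)·-2.0000 - (-1)·3.0000) / (-7) = 0.5714
Iteration 2:
  α = (6 - (-1)·-0.2000 - (-4)·0.5714) / (8) = 1.0107
  β = (4 - (-3)·-0.3750 - (1)·0.5714) / (-5) = -0.4607
  γ = (-3 - (-2)·-0.3750 - (-1)·-0.2000) / (-7) = 0.5643
Iteration 3:
  α = (6 - (-1)·-0.4607 - (-4)·0.5643) / (8) = 0.9746
  β = (4 - (-3)·1.0107 - (1)·0.5643) / (-5) = -1.2936
  γ = (-3 - (-2)·1.0107 - (-1)·-0.4607) / (-7) = 0.2056

(0.9746, -1.2936, 0.2056)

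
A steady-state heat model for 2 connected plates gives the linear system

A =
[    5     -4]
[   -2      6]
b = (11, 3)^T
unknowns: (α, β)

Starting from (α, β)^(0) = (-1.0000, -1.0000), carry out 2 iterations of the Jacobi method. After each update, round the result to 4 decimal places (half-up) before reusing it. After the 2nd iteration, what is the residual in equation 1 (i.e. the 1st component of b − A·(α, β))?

3.1998

Iteration 1:
  α = (11 - (-4)·-1.0000) / (5) = 1.4000
  β = (3 - (-2)·-1.0000) / (6) = 0.1667
Iteration 2:
  α = (11 - (-4)·0.1667) / (5) = 2.3334
  β = (3 - (-2)·1.4000) / (6) = 0.9667
Residual b − A·x = (3.1998, 1.8666)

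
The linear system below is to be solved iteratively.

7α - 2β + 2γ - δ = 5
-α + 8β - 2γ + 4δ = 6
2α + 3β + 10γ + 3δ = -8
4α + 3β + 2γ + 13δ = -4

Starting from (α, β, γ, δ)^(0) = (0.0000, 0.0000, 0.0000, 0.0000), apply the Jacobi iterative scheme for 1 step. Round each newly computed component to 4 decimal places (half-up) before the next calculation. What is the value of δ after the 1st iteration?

Iteration 1:
  α = (5 - (-2)·0.0000 - (2)·0.0000 - (-1)·0.0000) / (7) = 0.7143
  β = (6 - (-1)·0.0000 - (-2)·0.0000 - (4)·0.0000) / (8) = 0.7500
  γ = (-8 - (2)·0.0000 - (3)·0.0000 - (3)·0.0000) / (10) = -0.8000
  δ = (-4 - (4)·0.0000 - (3)·0.0000 - (2)·0.0000) / (13) = -0.3077

-0.3077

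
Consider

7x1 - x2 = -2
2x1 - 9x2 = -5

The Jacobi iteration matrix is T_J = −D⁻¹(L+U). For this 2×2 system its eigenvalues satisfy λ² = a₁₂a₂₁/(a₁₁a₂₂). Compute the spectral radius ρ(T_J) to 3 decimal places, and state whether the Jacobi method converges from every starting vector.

0.178

a₁₂a₂₁/(a₁₁a₂₂) = (-1)·(2) / ((7)·(-9)) = 0.031746
ρ = √|0.031746| = √0.031746 = 0.178
ρ < 1, so Jacobi converges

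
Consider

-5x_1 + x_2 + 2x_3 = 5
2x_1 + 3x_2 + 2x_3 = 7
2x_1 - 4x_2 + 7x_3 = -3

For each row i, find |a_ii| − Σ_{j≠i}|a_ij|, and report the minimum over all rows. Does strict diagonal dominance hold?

row 1: |-5| − (1+2) = 2
row 2: |3| − (2+2) = -1
row 3: |7| − (2+4) = 1
minimum over rows = -1 → not strictly diagonally dominant

-1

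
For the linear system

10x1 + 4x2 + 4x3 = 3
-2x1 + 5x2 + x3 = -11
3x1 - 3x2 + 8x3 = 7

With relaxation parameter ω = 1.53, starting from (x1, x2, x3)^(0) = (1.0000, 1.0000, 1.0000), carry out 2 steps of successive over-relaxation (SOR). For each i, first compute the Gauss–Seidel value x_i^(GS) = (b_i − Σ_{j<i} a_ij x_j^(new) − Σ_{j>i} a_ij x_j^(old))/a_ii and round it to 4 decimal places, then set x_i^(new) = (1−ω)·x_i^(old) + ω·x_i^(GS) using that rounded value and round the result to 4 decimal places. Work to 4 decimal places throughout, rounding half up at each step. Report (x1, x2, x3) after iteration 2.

Iteration 1:
  x1: GS value = (3 - (4)·1.0000 - (4)·1.0000) / (10) = -0.5000;  x1 ← (1−ω)·1.0000 + ω·-0.5000 = -1.2950
  x2: GS value = (-11 - (-2)·-1.2950 - (1)·1.0000) / (5) = -2.9180;  x2 ← (1−ω)·1.0000 + ω·-2.9180 = -4.9945
  x3: GS value = (7 - (3)·-1.2950 - (-3)·-4.9945) / (8) = -0.5123;  x3 ← (1−ω)·1.0000 + ω·-0.5123 = -1.3138
Iteration 2:
  x1: GS value = (3 - (4)·-4.9945 - (4)·-1.3138) / (10) = 2.8233;  x1 ← (1−ω)·-1.2950 + ω·2.8233 = 5.0060
  x2: GS value = (-11 - (-2)·5.0060 - (1)·-1.3138) / (5) = 0.0652;  x2 ← (1−ω)·-4.9945 + ω·0.0652 = 2.7468
  x3: GS value = (7 - (3)·5.0060 - (-3)·2.7468) / (8) = 0.0278;  x3 ← (1−ω)·-1.3138 + ω·0.0278 = 0.7388

(5.0060, 2.7468, 0.7388)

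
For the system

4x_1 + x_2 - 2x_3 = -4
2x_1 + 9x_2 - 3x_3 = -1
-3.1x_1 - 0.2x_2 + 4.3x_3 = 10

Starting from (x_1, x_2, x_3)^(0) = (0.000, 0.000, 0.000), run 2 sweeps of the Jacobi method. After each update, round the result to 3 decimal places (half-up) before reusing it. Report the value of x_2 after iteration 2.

Iteration 1:
  x_1 = (-4 - (1)·0.000 - (-2)·0.000) / (4) = -1.000
  x_2 = (-1 - (2)·0.000 - (-3)·0.000) / (9) = -0.111
  x_3 = (10 - (-3.1)·0.000 - (-0.2)·0.000) / (4.3) = 2.326
Iteration 2:
  x_1 = (-4 - (1)·-0.111 - (-2)·2.326) / (4) = 0.191
  x_2 = (-1 - (2)·-1.000 - (-3)·2.326) / (9) = 0.886
  x_3 = (10 - (-3.1)·-1.000 - (-0.2)·-0.111) / (4.3) = 1.599

0.886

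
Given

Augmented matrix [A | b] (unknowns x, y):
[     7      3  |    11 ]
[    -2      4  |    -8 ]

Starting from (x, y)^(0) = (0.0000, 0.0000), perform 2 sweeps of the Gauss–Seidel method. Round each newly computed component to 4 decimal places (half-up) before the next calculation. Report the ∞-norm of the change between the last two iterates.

0.5204

Iteration 1:
  x = (11 - (3)·0.0000) / (7) = 1.5714
  y = (-8 - (-2)·1.5714) / (4) = -1.2143
Iteration 2:
  x = (11 - (3)·-1.2143) / (7) = 2.0918
  y = (-8 - (-2)·2.0918) / (4) = -0.9541
Change: (0.5204, 0.2602) → max |·| = 0.5204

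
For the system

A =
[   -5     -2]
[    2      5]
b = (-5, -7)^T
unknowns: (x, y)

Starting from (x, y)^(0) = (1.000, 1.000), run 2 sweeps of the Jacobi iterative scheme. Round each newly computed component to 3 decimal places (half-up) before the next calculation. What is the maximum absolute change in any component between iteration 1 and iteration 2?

1.120

Iteration 1:
  x = (-5 - (-2)·1.000) / (-5) = 0.600
  y = (-7 - (2)·1.000) / (5) = -1.800
Iteration 2:
  x = (-5 - (-2)·-1.800) / (-5) = 1.720
  y = (-7 - (2)·0.600) / (5) = -1.640
Change: (1.120, 0.160) → max |·| = 1.120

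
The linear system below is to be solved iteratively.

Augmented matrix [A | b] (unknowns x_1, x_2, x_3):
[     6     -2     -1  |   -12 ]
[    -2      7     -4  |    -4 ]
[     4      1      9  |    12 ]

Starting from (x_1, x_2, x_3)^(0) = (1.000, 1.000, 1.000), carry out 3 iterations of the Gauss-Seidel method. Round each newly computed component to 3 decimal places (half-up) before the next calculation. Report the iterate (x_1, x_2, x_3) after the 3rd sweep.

(-1.618, 0.181, 2.032)

Iteration 1:
  x_1 = (-12 - (-2)·1.000 - (-1)·1.000) / (6) = -1.500
  x_2 = (-4 - (-2)·-1.500 - (-4)·1.000) / (7) = -0.429
  x_3 = (12 - (4)·-1.500 - (1)·-0.429) / (9) = 2.048
Iteration 2:
  x_1 = (-12 - (-2)·-0.429 - (-1)·2.048) / (6) = -1.802
  x_2 = (-4 - (-2)·-1.802 - (-4)·2.048) / (7) = 0.084
  x_3 = (12 - (4)·-1.802 - (1)·0.084) / (9) = 2.125
Iteration 3:
  x_1 = (-12 - (-2)·0.084 - (-1)·2.125) / (6) = -1.618
  x_2 = (-4 - (-2)·-1.618 - (-4)·2.125) / (7) = 0.181
  x_3 = (12 - (4)·-1.618 - (1)·0.181) / (9) = 2.032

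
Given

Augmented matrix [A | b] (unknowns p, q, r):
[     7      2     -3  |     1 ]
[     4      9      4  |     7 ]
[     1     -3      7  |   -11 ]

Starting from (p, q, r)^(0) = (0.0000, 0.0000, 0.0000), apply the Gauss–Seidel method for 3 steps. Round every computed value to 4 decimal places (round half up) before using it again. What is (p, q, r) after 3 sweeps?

(-0.6586, 1.4212, -0.8683)

Iteration 1:
  p = (1 - (2)·0.0000 - (-3)·0.0000) / (7) = 0.1429
  q = (7 - (4)·0.1429 - (4)·0.0000) / (9) = 0.7143
  r = (-11 - (1)·0.1429 - (-3)·0.7143) / (7) = -1.2857
Iteration 2:
  p = (1 - (2)·0.7143 - (-3)·-1.2857) / (7) = -0.6122
  q = (7 - (4)·-0.6122 - (4)·-1.2857) / (9) = 1.6213
  r = (-11 - (1)·-0.6122 - (-3)·1.6213) / (7) = -0.7891
Iteration 3:
  p = (1 - (2)·1.6213 - (-3)·-0.7891) / (7) = -0.6586
  q = (7 - (4)·-0.6586 - (4)·-0.7891) / (9) = 1.4212
  r = (-11 - (1)·-0.6586 - (-3)·1.4212) / (7) = -0.8683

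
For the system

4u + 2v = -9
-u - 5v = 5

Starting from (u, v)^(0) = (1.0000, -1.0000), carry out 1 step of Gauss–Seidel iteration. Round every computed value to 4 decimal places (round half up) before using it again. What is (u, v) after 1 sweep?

(-1.7500, -0.6500)

Iteration 1:
  u = (-9 - (2)·-1.0000) / (4) = -1.7500
  v = (5 - (-1)·-1.7500) / (-5) = -0.6500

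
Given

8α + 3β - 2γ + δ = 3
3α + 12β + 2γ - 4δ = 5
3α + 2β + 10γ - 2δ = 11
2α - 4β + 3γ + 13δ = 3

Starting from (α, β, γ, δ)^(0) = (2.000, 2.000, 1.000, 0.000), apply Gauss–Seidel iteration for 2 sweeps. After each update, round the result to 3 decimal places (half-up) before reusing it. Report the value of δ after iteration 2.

Iteration 1:
  α = (3 - (3)·2.000 - (-2)·1.000 - (1)·0.000) / (8) = -0.125
  β = (5 - (3)·-0.125 - (2)·1.000 - (-4)·0.000) / (12) = 0.281
  γ = (11 - (3)·-0.125 - (2)·0.281 - (-2)·0.000) / (10) = 1.081
  δ = (3 - (2)·-0.125 - (-4)·0.281 - (3)·1.081) / (13) = 0.087
Iteration 2:
  α = (3 - (3)·0.281 - (-2)·1.081 - (1)·0.087) / (8) = 0.529
  β = (5 - (3)·0.529 - (2)·1.081 - (-4)·0.087) / (12) = 0.133
  γ = (11 - (3)·0.529 - (2)·0.133 - (-2)·0.087) / (10) = 0.932
  δ = (3 - (2)·0.529 - (-4)·0.133 - (3)·0.932) / (13) = -0.025

-0.025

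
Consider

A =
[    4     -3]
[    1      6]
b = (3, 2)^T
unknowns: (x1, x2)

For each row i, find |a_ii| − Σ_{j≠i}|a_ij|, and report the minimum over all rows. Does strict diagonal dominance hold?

1

row 1: |4| − (3) = 1
row 2: |6| − (1) = 5
minimum over rows = 1 → strictly diagonally dominant (convergence guaranteed)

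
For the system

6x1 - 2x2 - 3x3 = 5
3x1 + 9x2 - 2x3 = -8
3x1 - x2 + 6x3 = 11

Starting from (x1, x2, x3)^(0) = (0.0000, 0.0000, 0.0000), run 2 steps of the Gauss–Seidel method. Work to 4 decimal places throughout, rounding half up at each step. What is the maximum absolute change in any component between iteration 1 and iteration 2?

Iteration 1:
  x1 = (5 - (-2)·0.0000 - (-3)·0.0000) / (6) = 0.8333
  x2 = (-8 - (3)·0.8333 - (-2)·0.0000) / (9) = -1.1667
  x3 = (11 - (3)·0.8333 - (-1)·-1.1667) / (6) = 1.2222
Iteration 2:
  x1 = (5 - (-2)·-1.1667 - (-3)·1.2222) / (6) = 1.0555
  x2 = (-8 - (3)·1.0555 - (-2)·1.2222) / (9) = -0.9691
  x3 = (11 - (3)·1.0555 - (-1)·-0.9691) / (6) = 1.1441
Change: (0.2222, 0.1976, -0.0781) → max |·| = 0.2222

0.2222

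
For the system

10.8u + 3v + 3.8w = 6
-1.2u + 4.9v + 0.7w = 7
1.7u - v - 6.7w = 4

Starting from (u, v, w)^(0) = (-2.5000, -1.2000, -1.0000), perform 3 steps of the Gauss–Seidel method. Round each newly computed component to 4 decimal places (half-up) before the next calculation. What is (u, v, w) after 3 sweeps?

(0.3921, 1.6348, -0.7415)

Iteration 1:
  u = (6 - (3)·-1.2000 - (3.8)·-1.0000) / (10.8) = 1.2407
  v = (7 - (-1.2)·1.2407 - (0.7)·-1.0000) / (4.9) = 1.8753
  w = (4 - (1.7)·1.2407 - (-1)·1.8753) / (-6.7) = -0.5621
Iteration 2:
  u = (6 - (3)·1.8753 - (3.8)·-0.5621) / (10.8) = 0.2324
  v = (7 - (-1.2)·0.2324 - (0.7)·-0.5621) / (4.9) = 1.5658
  w = (4 - (1.7)·0.2324 - (-1)·1.5658) / (-6.7) = -0.7717
Iteration 3:
  u = (6 - (3)·1.5658 - (3.8)·-0.7717) / (10.8) = 0.3921
  v = (7 - (-1.2)·0.3921 - (0.7)·-0.7717) / (4.9) = 1.6348
  w = (4 - (1.7)·0.3921 - (-1)·1.6348) / (-6.7) = -0.7415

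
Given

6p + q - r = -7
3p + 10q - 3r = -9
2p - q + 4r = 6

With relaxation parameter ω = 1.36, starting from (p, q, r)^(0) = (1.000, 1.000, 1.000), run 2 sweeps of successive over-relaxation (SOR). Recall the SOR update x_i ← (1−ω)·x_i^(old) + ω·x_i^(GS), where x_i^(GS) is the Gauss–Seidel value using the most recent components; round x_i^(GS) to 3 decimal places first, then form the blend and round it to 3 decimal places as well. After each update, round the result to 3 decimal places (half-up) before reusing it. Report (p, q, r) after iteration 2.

(-0.148, 0.147, 1.156)

Iteration 1:
  p: GS value = (-7 - (1)·1.000 - (-1)·1.000) / (6) = -1.167;  p ← (1−ω)·1.000 + ω·-1.167 = -1.947
  q: GS value = (-9 - (3)·-1.947 - (-3)·1.000) / (10) = -0.016;  q ← (1−ω)·1.000 + ω·-0.016 = -0.382
  r: GS value = (6 - (2)·-1.947 - (-1)·-0.382) / (4) = 2.378;  r ← (1−ω)·1.000 + ω·2.378 = 2.874
Iteration 2:
  p: GS value = (-7 - (1)·-0.382 - (-1)·2.874) / (6) = -0.624;  p ← (1−ω)·-1.947 + ω·-0.624 = -0.148
  q: GS value = (-9 - (3)·-0.148 - (-3)·2.874) / (10) = 0.007;  q ← (1−ω)·-0.382 + ω·0.007 = 0.147
  r: GS value = (6 - (2)·-0.148 - (-1)·0.147) / (4) = 1.611;  r ← (1−ω)·2.874 + ω·1.611 = 1.156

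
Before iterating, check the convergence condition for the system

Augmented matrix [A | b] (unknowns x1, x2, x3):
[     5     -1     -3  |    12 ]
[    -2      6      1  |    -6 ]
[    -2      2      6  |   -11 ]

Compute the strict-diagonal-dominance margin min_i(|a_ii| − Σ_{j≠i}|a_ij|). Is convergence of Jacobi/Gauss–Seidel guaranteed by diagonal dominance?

row 1: |5| − (1+3) = 1
row 2: |6| − (2+1) = 3
row 3: |6| − (2+2) = 2
minimum over rows = 1 → strictly diagonally dominant (convergence guaranteed)

1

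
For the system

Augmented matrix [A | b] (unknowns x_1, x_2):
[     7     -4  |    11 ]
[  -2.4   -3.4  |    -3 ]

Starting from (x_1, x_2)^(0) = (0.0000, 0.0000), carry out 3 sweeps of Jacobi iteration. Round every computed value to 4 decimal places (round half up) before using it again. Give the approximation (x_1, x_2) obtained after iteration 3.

Iteration 1:
  x_1 = (11 - (-4)·0.0000) / (7) = 1.5714
  x_2 = (-3 - (-2.4)·0.0000) / (-3.4) = 0.8824
Iteration 2:
  x_1 = (11 - (-4)·0.8824) / (7) = 2.0757
  x_2 = (-3 - (-2.4)·1.5714) / (-3.4) = -0.2269
Iteration 3:
  x_1 = (11 - (-4)·-0.2269) / (7) = 1.4418
  x_2 = (-3 - (-2.4)·2.0757) / (-3.4) = -0.5828

(1.4418, -0.5828)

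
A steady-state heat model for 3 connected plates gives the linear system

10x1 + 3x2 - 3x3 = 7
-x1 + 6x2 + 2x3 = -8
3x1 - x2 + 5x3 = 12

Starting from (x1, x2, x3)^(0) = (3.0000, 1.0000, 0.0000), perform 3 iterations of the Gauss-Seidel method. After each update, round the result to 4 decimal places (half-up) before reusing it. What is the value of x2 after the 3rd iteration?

-1.4352

Iteration 1:
  x1 = (7 - (3)·1.0000 - (-3)·0.0000) / (10) = 0.4000
  x2 = (-8 - (-1)·0.4000 - (2)·0.0000) / (6) = -1.2667
  x3 = (12 - (3)·0.4000 - (-1)·-1.2667) / (5) = 1.9067
Iteration 2:
  x1 = (7 - (3)·-1.2667 - (-3)·1.9067) / (10) = 1.6520
  x2 = (-8 - (-1)·1.6520 - (2)·1.9067) / (6) = -1.6936
  x3 = (12 - (3)·1.6520 - (-1)·-1.6936) / (5) = 1.0701
Iteration 3:
  x1 = (7 - (3)·-1.6936 - (-3)·1.0701) / (10) = 1.5291
  x2 = (-8 - (-1)·1.5291 - (2)·1.0701) / (6) = -1.4352
  x3 = (12 - (3)·1.5291 - (-1)·-1.4352) / (5) = 1.1955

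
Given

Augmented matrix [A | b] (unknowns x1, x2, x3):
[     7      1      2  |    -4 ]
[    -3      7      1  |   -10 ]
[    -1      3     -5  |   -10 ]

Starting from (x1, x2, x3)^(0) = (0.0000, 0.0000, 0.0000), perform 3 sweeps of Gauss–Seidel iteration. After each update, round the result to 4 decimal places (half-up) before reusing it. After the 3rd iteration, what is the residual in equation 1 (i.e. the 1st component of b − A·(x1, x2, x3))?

Iteration 1:
  x1 = (-4 - (1)·0.0000 - (2)·0.0000) / (7) = -0.5714
  x2 = (-10 - (-3)·-0.5714 - (1)·0.0000) / (7) = -1.6735
  x3 = (-10 - (-1)·-0.5714 - (3)·-1.6735) / (-5) = 1.1102
Iteration 2:
  x1 = (-4 - (1)·-1.6735 - (2)·1.1102) / (7) = -0.6496
  x2 = (-10 - (-3)·-0.6496 - (1)·1.1102) / (7) = -1.8656
  x3 = (-10 - (-1)·-0.6496 - (3)·-1.8656) / (-5) = 1.0106
Iteration 3:
  x1 = (-4 - (1)·-1.8656 - (2)·1.0106) / (7) = -0.5937
  x2 = (-10 - (-3)·-0.5937 - (1)·1.0106) / (7) = -1.8274
  x3 = (-10 - (-1)·-0.5937 - (3)·-1.8274) / (-5) = 1.0223
Residual b − A·x = (-0.0613, -0.0116, 0.0000)

-0.0613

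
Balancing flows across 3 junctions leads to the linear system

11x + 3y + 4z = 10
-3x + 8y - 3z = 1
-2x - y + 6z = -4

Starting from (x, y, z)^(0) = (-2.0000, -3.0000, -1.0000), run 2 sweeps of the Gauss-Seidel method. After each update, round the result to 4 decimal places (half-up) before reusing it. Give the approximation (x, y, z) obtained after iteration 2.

Iteration 1:
  x = (10 - (3)·-3.0000 - (4)·-1.0000) / (11) = 2.0909
  y = (1 - (-3)·2.0909 - (-3)·-1.0000) / (8) = 0.5341
  z = (-4 - (-2)·2.0909 - (-1)·0.5341) / (6) = 0.1193
Iteration 2:
  x = (10 - (3)·0.5341 - (4)·0.1193) / (11) = 0.7200
  y = (1 - (-3)·0.7200 - (-3)·0.1193) / (8) = 0.4397
  z = (-4 - (-2)·0.7200 - (-1)·0.4397) / (6) = -0.3534

(0.7200, 0.4397, -0.3534)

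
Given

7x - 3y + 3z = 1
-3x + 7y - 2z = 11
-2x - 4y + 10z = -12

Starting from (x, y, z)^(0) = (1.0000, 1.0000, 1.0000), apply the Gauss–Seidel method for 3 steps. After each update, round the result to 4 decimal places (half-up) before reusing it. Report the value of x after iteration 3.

1.0594

Iteration 1:
  x = (1 - (-3)·1.0000 - (3)·1.0000) / (7) = 0.1429
  y = (11 - (-3)·0.1429 - (-2)·1.0000) / (7) = 1.9184
  z = (-12 - (-2)·0.1429 - (-4)·1.9184) / (10) = -0.4041
Iteration 2:
  x = (1 - (-3)·1.9184 - (3)·-0.4041) / (7) = 1.1382
  y = (11 - (-3)·1.1382 - (-2)·-0.4041) / (7) = 1.9438
  z = (-12 - (-2)·1.1382 - (-4)·1.9438) / (10) = -0.1948
Iteration 3:
  x = (1 - (-3)·1.9438 - (3)·-0.1948) / (7) = 1.0594
  y = (11 - (-3)·1.0594 - (-2)·-0.1948) / (7) = 1.9698
  z = (-12 - (-2)·1.0594 - (-4)·1.9698) / (10) = -0.2002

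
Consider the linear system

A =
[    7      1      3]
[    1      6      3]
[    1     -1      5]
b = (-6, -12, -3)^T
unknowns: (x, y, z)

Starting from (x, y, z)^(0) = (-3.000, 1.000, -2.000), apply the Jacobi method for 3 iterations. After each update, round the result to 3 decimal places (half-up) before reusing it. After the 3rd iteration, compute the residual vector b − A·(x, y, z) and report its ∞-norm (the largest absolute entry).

0.090

Iteration 1:
  x = (-6 - (1)·1.000 - (3)·-2.000) / (7) = -0.143
  y = (-12 - (1)·-3.000 - (3)·-2.000) / (6) = -0.500
  z = (-3 - (1)·-3.000 - (-1)·1.000) / (5) = 0.200
Iteration 2:
  x = (-6 - (1)·-0.500 - (3)·0.200) / (7) = -0.871
  y = (-12 - (1)·-0.143 - (3)·0.200) / (6) = -2.076
  z = (-3 - (1)·-0.143 - (-1)·-0.500) / (5) = -0.671
Iteration 3:
  x = (-6 - (1)·-2.076 - (3)·-0.671) / (7) = -0.273
  y = (-12 - (1)·-0.871 - (3)·-0.671) / (6) = -1.519
  z = (-3 - (1)·-0.871 - (-1)·-2.076) / (5) = -0.841
Residual b − A·x = (-0.047, -0.090, -0.041); ∞-norm = 0.090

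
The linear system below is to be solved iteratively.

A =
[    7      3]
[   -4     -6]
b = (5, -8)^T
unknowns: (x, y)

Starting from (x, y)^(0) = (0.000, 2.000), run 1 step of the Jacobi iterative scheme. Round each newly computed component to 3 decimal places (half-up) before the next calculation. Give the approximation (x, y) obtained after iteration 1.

Iteration 1:
  x = (5 - (3)·2.000) / (7) = -0.143
  y = (-8 - (-4)·0.000) / (-6) = 1.333

(-0.143, 1.333)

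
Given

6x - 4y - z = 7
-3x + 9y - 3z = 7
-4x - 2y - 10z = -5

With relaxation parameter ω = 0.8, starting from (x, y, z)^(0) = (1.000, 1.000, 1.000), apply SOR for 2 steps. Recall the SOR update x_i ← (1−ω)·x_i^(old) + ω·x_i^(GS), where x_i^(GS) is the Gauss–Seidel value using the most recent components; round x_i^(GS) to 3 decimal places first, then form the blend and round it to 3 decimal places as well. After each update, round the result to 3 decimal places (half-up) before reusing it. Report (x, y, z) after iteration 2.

Iteration 1:
  x: GS value = (7 - (-4)·1.000 - (-1)·1.000) / (6) = 2.000;  x ← (1−ω)·1.000 + ω·2.000 = 1.800
  y: GS value = (7 - (-3)·1.800 - (-3)·1.000) / (9) = 1.711;  y ← (1−ω)·1.000 + ω·1.711 = 1.569
  z: GS value = (-5 - (-4)·1.800 - (-2)·1.569) / (-10) = -0.534;  z ← (1−ω)·1.000 + ω·-0.534 = -0.227
Iteration 2:
  x: GS value = (7 - (-4)·1.569 - (-1)·-0.227) / (6) = 2.175;  x ← (1−ω)·1.800 + ω·2.175 = 2.100
  y: GS value = (7 - (-3)·2.100 - (-3)·-0.227) / (9) = 1.402;  y ← (1−ω)·1.569 + ω·1.402 = 1.435
  z: GS value = (-5 - (-4)·2.100 - (-2)·1.435) / (-10) = -0.627;  z ← (1−ω)·-0.227 + ω·-0.627 = -0.547

(2.100, 1.435, -0.547)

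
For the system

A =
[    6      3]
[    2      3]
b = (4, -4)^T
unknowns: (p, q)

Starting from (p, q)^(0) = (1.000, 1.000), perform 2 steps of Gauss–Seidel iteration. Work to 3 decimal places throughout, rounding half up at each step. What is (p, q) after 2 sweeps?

Iteration 1:
  p = (4 - (3)·1.000) / (6) = 0.167
  q = (-4 - (2)·0.167) / (3) = -1.445
Iteration 2:
  p = (4 - (3)·-1.445) / (6) = 1.389
  q = (-4 - (2)·1.389) / (3) = -2.259

(1.389, -2.259)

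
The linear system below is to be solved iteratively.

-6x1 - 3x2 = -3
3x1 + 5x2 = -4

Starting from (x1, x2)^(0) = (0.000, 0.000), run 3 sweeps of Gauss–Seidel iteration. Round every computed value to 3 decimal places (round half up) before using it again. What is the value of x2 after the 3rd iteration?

Iteration 1:
  x1 = (-3 - (-3)·0.000) / (-6) = 0.500
  x2 = (-4 - (3)·0.500) / (5) = -1.100
Iteration 2:
  x1 = (-3 - (-3)·-1.100) / (-6) = 1.050
  x2 = (-4 - (3)·1.050) / (5) = -1.430
Iteration 3:
  x1 = (-3 - (-3)·-1.430) / (-6) = 1.215
  x2 = (-4 - (3)·1.215) / (5) = -1.529

-1.529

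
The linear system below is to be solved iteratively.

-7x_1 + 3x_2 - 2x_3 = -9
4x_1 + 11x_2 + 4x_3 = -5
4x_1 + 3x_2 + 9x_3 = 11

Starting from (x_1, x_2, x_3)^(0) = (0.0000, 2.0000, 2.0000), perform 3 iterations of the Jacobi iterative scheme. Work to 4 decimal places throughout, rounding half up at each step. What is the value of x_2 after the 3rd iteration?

Iteration 1:
  x_1 = (-9 - (3)·2.0000 - (-2)·2.0000) / (-7) = 1.5714
  x_2 = (-5 - (4)·0.0000 - (4)·2.0000) / (11) = -1.1818
  x_3 = (11 - (4)·0.0000 - (3)·2.0000) / (9) = 0.5556
Iteration 2:
  x_1 = (-9 - (3)·-1.1818 - (-2)·0.5556) / (-7) = 0.6205
  x_2 = (-5 - (4)·1.5714 - (4)·0.5556) / (11) = -1.2280
  x_3 = (11 - (4)·1.5714 - (3)·-1.1818) / (9) = 0.9178
Iteration 3:
  x_1 = (-9 - (3)·-1.2280 - (-2)·0.9178) / (-7) = 0.4972
  x_2 = (-5 - (4)·0.6205 - (4)·0.9178) / (11) = -1.0139
  x_3 = (11 - (4)·0.6205 - (3)·-1.2280) / (9) = 1.3558

-1.0139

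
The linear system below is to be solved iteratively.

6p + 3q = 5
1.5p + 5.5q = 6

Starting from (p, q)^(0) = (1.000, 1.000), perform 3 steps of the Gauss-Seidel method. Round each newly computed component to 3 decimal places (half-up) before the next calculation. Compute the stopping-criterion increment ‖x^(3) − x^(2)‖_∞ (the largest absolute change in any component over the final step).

Iteration 1:
  p = (5 - (3)·1.000) / (6) = 0.333
  q = (6 - (1.5)·0.333) / (5.5) = 1.000
Iteration 2:
  p = (5 - (3)·1.000) / (6) = 0.333
  q = (6 - (1.5)·0.333) / (5.5) = 1.000
Iteration 3:
  p = (5 - (3)·1.000) / (6) = 0.333
  q = (6 - (1.5)·0.333) / (5.5) = 1.000
Change: (0.000, 0.000) → max |·| = 0.000

0.000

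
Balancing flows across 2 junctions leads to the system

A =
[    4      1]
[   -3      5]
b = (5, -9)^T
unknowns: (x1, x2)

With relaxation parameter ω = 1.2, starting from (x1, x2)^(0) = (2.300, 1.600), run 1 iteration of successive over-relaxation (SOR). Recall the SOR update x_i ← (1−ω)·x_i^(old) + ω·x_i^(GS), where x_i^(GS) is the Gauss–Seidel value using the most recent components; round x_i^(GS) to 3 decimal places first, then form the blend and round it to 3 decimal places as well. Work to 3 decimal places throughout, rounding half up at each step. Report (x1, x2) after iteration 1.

Iteration 1:
  x1: GS value = (5 - (1)·1.600) / (4) = 0.850;  x1 ← (1−ω)·2.300 + ω·0.850 = 0.560
  x2: GS value = (-9 - (-3)·0.560) / (5) = -1.464;  x2 ← (1−ω)·1.600 + ω·-1.464 = -2.077

(0.560, -2.077)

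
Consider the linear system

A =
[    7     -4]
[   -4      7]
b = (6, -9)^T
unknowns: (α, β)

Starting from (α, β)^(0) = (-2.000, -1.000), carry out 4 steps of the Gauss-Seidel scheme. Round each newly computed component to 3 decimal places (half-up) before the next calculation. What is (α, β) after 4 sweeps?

Iteration 1:
  α = (6 - (-4)·-1.000) / (7) = 0.286
  β = (-9 - (-4)·0.286) / (7) = -1.122
Iteration 2:
  α = (6 - (-4)·-1.122) / (7) = 0.216
  β = (-9 - (-4)·0.216) / (7) = -1.162
Iteration 3:
  α = (6 - (-4)·-1.162) / (7) = 0.193
  β = (-9 - (-4)·0.193) / (7) = -1.175
Iteration 4:
  α = (6 - (-4)·-1.175) / (7) = 0.186
  β = (-9 - (-4)·0.186) / (7) = -1.179

(0.186, -1.179)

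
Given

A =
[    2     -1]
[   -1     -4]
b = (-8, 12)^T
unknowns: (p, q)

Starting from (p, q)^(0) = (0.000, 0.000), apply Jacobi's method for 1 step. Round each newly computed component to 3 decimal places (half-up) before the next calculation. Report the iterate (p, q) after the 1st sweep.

(-4.000, -3.000)

Iteration 1:
  p = (-8 - (-1)·0.000) / (2) = -4.000
  q = (12 - (-1)·0.000) / (-4) = -3.000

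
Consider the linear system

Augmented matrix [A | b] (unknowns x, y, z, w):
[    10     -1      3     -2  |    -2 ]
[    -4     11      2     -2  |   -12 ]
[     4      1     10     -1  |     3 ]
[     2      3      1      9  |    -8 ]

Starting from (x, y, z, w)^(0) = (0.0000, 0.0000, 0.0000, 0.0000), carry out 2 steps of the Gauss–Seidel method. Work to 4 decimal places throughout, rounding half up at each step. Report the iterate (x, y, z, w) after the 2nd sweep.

Iteration 1:
  x = (-2 - (-1)·0.0000 - (3)·0.0000 - (-2)·0.0000) / (10) = -0.2000
  y = (-12 - (-4)·-0.2000 - (2)·0.0000 - (-2)·0.0000) / (11) = -1.1636
  z = (3 - (4)·-0.2000 - (1)·-1.1636 - (-1)·0.0000) / (10) = 0.4964
  w = (-8 - (2)·-0.2000 - (3)·-1.1636 - (1)·0.4964) / (9) = -0.5117
Iteration 2:
  x = (-2 - (-1)·-1.1636 - (3)·0.4964 - (-2)·-0.5117) / (10) = -0.5676
  y = (-12 - (-4)·-0.5676 - (2)·0.4964 - (-2)·-0.5117) / (11) = -1.4806
  z = (3 - (4)·-0.5676 - (1)·-1.4806 - (-1)·-0.5117) / (10) = 0.6239
  w = (-8 - (2)·-0.5676 - (3)·-1.4806 - (1)·0.6239) / (9) = -0.3385

(-0.5676, -1.4806, 0.6239, -0.3385)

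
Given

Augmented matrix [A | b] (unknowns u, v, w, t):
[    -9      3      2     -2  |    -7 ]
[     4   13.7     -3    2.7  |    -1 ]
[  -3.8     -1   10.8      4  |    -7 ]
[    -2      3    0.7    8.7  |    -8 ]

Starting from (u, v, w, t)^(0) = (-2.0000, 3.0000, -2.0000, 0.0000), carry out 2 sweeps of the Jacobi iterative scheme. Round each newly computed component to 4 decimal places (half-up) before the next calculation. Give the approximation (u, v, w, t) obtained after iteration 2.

Iteration 1:
  u = (-7 - (3)·3.0000 - (2)·-2.0000 - (-2)·0.0000) / (-9) = 1.3333
  v = (-1 - (4)·-2.0000 - (-3)·-2.0000 - (2.7)·0.0000) / (13.7) = 0.0730
  w = (-7 - (-3.8)·-2.0000 - (-1)·3.0000 - (4)·0.0000) / (10.8) = -1.0741
  t = (-8 - (-2)·-2.0000 - (3)·3.0000 - (0.7)·-2.0000) / (8.7) = -2.2529
Iteration 2:
  u = (-7 - (3)·0.0730 - (2)·-1.0741 - (-2)·-2.2529) / (-9) = 1.0641
  v = (-1 - (4)·1.3333 - (-3)·-1.0741 - (2.7)·-2.2529) / (13.7) = -0.2535
  w = (-7 - (-3.8)·1.3333 - (-1)·0.0730 - (4)·-2.2529) / (10.8) = 0.6621
  t = (-8 - (-2)·1.3333 - (3)·0.0730 - (0.7)·-1.0741) / (8.7) = -0.5518

(1.0641, -0.2535, 0.6621, -0.5518)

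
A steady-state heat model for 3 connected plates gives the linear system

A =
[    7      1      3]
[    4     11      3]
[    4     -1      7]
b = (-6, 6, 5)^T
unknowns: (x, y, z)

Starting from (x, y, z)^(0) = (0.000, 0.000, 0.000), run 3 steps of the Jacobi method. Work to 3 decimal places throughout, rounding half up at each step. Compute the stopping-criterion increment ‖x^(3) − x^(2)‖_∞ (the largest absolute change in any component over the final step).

0.260

Iteration 1:
  x = (-6 - (1)·0.000 - (3)·0.000) / (7) = -0.857
  y = (6 - (4)·0.000 - (3)·0.000) / (11) = 0.545
  z = (5 - (4)·0.000 - (-1)·0.000) / (7) = 0.714
Iteration 2:
  x = (-6 - (1)·0.545 - (3)·0.714) / (7) = -1.241
  y = (6 - (4)·-0.857 - (3)·0.714) / (11) = 0.662
  z = (5 - (4)·-0.857 - (-1)·0.545) / (7) = 1.282
Iteration 3:
  x = (-6 - (1)·0.662 - (3)·1.282) / (7) = -1.501
  y = (6 - (4)·-1.241 - (3)·1.282) / (11) = 0.647
  z = (5 - (4)·-1.241 - (-1)·0.662) / (7) = 1.518
Change: (-0.260, -0.015, 0.236) → max |·| = 0.260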